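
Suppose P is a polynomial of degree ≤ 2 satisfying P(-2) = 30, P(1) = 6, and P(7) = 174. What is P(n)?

Using the Lagrange interpolation formula with nodes -2, 1, 7:
  L_0(n) = (n - 1)(n - 7) / 27
  L_1(n) = (n + 2)(n - 7) / -18
  L_2(n) = (n + 2)(n - 1) / 54
Then P(n) = 30·L_0(n) + 6·L_1(n) + 174·L_2(n).
Expanding and collecting terms gives P(n) = 4n^2 - 4n + 6.
Check: P(7) = 174. ✓

P(n) = 4n^2 - 4n + 6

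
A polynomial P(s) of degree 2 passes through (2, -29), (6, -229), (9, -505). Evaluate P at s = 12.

-889

Write P(s) = as^2 + bs + c. Substituting each data point gives a linear system:
  4a + 2b + c = -29
  36a + 6b + c = -229
  81a + 9b + c = -505
Solving the system yields a = -6, b = -2, c = -1.
So P(s) = -6s^2 - 2s - 1.
Then P(12) = -889.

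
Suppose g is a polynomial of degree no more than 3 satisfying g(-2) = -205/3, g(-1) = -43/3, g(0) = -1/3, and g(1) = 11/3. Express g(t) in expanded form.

Using the Lagrange interpolation formula with nodes -2, -1, 0, 1:
  L_0(t) = (t + 1)t(t - 1) / -6
  L_1(t) = (t + 2)t(t - 1) / 2
  L_2(t) = (t + 2)(t + 1)(t - 1) / -2
  L_3(t) = (t + 2)(t + 1)t / 6
Then g(t) = -205/3·L_0(t) - 43/3·L_1(t) - 1/3·L_2(t) + 11/3·L_3(t).
Expanding and collecting terms gives g(t) = 5t^3 - 5t^2 + 4t - 1/3.
Check: g(1) = 11/3. ✓

g(t) = 5t^3 - 5t^2 + 4t - 1/3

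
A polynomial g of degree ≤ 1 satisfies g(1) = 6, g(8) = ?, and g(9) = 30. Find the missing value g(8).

27

The 2 known points determine the degree-1 polynomial uniquely.
Write g(t) = at + b. Substituting each data point gives a linear system:
  a + b = 6
  9a + b = 30
Solving the system yields a = 3, b = 3.
So g(t) = 3t + 3.
Then g(8) = 27.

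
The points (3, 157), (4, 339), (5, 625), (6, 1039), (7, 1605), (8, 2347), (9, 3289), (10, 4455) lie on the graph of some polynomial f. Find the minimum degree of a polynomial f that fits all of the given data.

Forward differences of the values at t = 3, 4, 5, 6, 7, 8, 9, 10:
  f  : 157  339  625  1039  1605  2347  3289  4455
  Δ  : 182  286  414  566  742  942  1166
  Δ^2: 104  128  152  176  200  224
  Δ^3: 24  24  24  24  24
  Δ^4: 0  0  0  0
  Δ^5: 0  0  0
  Δ^6: 0  0
  Δ^7: 0
The third differences are constant (24) and nonzero, while all higher differences vanish, so the minimal degree is 3.

3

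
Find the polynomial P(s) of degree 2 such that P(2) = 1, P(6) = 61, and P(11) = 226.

P(s) = 2s^2 - s - 5

Write P(s) = as^2 + bs + c. Substituting each data point gives a linear system:
  4a + 2b + c = 1
  36a + 6b + c = 61
  121a + 11b + c = 226
Solving the system yields a = 2, b = -1, c = -5.
So P(s) = 2s² - s - 5.
Check: P(6) = 61. ✓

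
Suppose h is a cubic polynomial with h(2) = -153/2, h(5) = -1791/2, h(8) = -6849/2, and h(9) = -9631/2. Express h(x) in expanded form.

h(x) = -6x^3 - 5x^2 - 4x - 1/2

Write h(x) = ax^3 + bx^2 + cx + d. Substituting each data point gives a linear system:
  8a + 4b + 2c + d = -153/2
  125a + 25b + 5c + d = -1791/2
  512a + 64b + 8c + d = -6849/2
  729a + 81b + 9c + d = -9631/2
Solving the system yields a = -6, b = -5, c = -4, d = -1/2.
So h(x) = -6x^3 - 5x^2 - 4x - 1/2.
Check: h(5) = -1791/2. ✓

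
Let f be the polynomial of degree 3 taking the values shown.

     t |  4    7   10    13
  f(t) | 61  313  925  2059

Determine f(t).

f(t) = t^3 - t^2 + 2t + 5

Write f(t) = at^3 + bt^2 + ct + d. Substituting each data point gives a linear system:
  64a + 16b + 4c + d = 61
  343a + 49b + 7c + d = 313
  1000a + 100b + 10c + d = 925
  2197a + 169b + 13c + d = 2059
Solving the system yields a = 1, b = -1, c = 2, d = 5.
So f(t) = t^3 - t^2 + 2t + 5.
Check: f(13) = 2059. ✓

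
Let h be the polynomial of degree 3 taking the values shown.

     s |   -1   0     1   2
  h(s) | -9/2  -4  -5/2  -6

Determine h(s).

h(s) = -s^3 + (1/2)s^2 + 2s - 4

Using the Lagrange interpolation formula with nodes -1, 0, 1, 2:
  L_0(s) = s(s - 1)(s - 2) / -6
  L_1(s) = (s + 1)(s - 1)(s - 2) / 2
  L_2(s) = (s + 1)s(s - 2) / -2
  L_3(s) = (s + 1)s(s - 1) / 6
Then h(s) = -9/2·L_0(s) - 4·L_1(s) - 5/2·L_2(s) - 6·L_3(s).
Expanding and collecting terms gives h(s) = -s^3 + (1/2)s^2 + 2s - 4.
Check: h(0) = -4. ✓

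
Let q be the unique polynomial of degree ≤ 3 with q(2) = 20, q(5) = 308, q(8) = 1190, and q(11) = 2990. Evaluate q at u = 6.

Using the Lagrange interpolation formula with nodes 2, 5, 8, 11:
  L_0(u) = (u - 5)(u - 8)(u - 11) / -162
  L_1(u) = (u - 2)(u - 8)(u - 11) / 54
  L_2(u) = (u - 2)(u - 5)(u - 11) / -54
  L_3(u) = (u - 2)(u - 5)(u - 8) / 162
Then q(u) = 20·L_0(u) + 308·L_1(u) + 1190·L_2(u) + 2990·L_3(u).
Expanding and collecting terms gives q(u) = 2u^3 + 3u^2 - 3u - 2.
Evaluating at u = 6: q(6) = 520.

520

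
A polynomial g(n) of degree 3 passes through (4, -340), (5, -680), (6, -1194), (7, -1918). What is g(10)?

Forward differences of the values at n = 4, 5, 6, 7:
  g  : -340  -680  -1194  -1918
  Δ  : -340  -514  -724
  Δ^2: -174  -210
  Δ^3: -36
The third differences are constant, confirming degree 3.
Interpolating (Newton forward form) and evaluating at n = 10 gives g(10) = -5710.

-5710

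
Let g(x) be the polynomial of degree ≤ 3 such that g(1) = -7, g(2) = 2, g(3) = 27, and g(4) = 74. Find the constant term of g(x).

-6

Write g(x) = ax^3 + bx^2 + cx + d. Substituting each data point gives a linear system:
  a + b + c + d = -7
  8a + 4b + 2c + d = 2
  27a + 9b + 3c + d = 27
  64a + 16b + 4c + d = 74
Solving the system yields a = 1, b = 2, c = -4, d = -6.
So g(x) = x^3 + 2x^2 - 4x - 6.
The constant term is -6.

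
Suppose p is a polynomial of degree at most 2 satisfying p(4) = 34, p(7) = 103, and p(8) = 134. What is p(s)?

p(s) = 2s^2 + s - 2

Write p(s) = as^2 + bs + c. Substituting each data point gives a linear system:
  16a + 4b + c = 34
  49a + 7b + c = 103
  64a + 8b + c = 134
Solving the system yields a = 2, b = 1, c = -2.
So p(s) = 2s^2 + s - 2.
Check: p(8) = 134. ✓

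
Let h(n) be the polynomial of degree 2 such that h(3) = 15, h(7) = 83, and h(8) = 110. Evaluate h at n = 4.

Using the Lagrange interpolation formula with nodes 3, 7, 8:
  L_0(n) = (n - 7)(n - 8) / 20
  L_1(n) = (n - 3)(n - 8) / -4
  L_2(n) = (n - 3)(n - 7) / 5
Then h(n) = 15·L_0(n) + 83·L_1(n) + 110·L_2(n).
Expanding and collecting terms gives h(n) = 2n^2 - 3n + 6.
Evaluating at n = 4: h(4) = 26.

26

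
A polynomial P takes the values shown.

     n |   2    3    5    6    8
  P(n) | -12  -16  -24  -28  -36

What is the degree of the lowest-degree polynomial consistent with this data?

1

Divided differences on the nodes 2, 3, 5, 6, 8:
  order 0: -12  -16  -24  -28  -36
  order 1: -4  -4  -4  -4
  order 2: 0  0  0
  order 3: 0  0
  order 4: 0
The order-1 divided differences are all -4 (nonzero) and every higher order vanishes, so the data lies on a polynomial of degree exactly 1.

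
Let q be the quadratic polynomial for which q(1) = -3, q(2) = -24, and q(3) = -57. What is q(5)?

-159

Forward differences of the values at x = 1, 2, 3:
  q  : -3  -24  -57
  Δ  : -21  -33
  Δ^2: -12
The second differences are constant, confirming degree 2.
Interpolating (Newton forward form) and evaluating at x = 5 gives q(5) = -159.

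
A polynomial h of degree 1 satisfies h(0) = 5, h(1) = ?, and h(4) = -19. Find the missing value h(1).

The 2 known points determine the degree-1 polynomial uniquely.
Write h(s) = as + b. Substituting each data point gives a linear system:
  b = 5
  4a + b = -19
Solving the system yields a = -6, b = 5.
So h(s) = -6s + 5.
Then h(1) = -1.

-1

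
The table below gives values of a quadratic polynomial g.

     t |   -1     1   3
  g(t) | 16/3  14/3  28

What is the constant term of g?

2

Write g(t) = at^2 + bt + c. Substituting each data point gives a linear system:
  a - b + c = 16/3
  a + b + c = 14/3
  9a + 3b + c = 28
Solving the system yields a = 3, b = -1/3, c = 2.
So g(t) = 3t² - (1/3)t + 2.
The constant term is 2.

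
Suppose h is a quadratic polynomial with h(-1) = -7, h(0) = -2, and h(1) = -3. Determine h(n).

h(n) = -3n^2 + 2n - 2

Write h(n) = an^2 + bn + c. Substituting each data point gives a linear system:
  a - b + c = -7
  c = -2
  a + b + c = -3
Solving the system yields a = -3, b = 2, c = -2.
So h(n) = -3n² + 2n - 2.
Check: h(0) = -2. ✓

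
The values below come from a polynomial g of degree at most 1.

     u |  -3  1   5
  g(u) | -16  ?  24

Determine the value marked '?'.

The 2 known points determine the degree-1 polynomial uniquely.
Write g(u) = au + b. Substituting each data point gives a linear system:
  -3a + b = -16
  5a + b = 24
Solving the system yields a = 5, b = -1.
So g(u) = 5u - 1.
Then g(1) = 4.

4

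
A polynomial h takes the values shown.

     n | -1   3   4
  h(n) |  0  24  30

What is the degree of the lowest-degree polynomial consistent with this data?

Divided differences on the nodes -1, 3, 4:
  order 0: 0  24  30
  order 1: 6  6
  order 2: 0
The order-1 divided differences are all 6 (nonzero) and every higher order vanishes, so the data lies on a polynomial of degree exactly 1.

1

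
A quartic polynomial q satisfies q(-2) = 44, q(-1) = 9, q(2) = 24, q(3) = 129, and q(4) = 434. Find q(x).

q(x) = 2x^4 - x^3 - x^2 - x + 6

Write q(x) = ax^4 + bx^3 + cx^2 + dx + e. Substituting each data point gives a linear system:
  16a - 8b + 4c - 2d + e = 44
  a - b + c - d + e = 9
  16a + 8b + 4c + 2d + e = 24
  81a + 27b + 9c + 3d + e = 129
  256a + 64b + 16c + 4d + e = 434
Solving the system yields a = 2, b = -1, c = -1, d = -1, e = 6.
So q(x) = 2x^4 - x^3 - x^2 - x + 6.
Check: q(2) = 24. ✓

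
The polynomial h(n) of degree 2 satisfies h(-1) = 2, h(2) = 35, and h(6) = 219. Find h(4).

107

Using the Lagrange interpolation formula with nodes -1, 2, 6:
  L_0(n) = (n - 2)(n - 6) / 21
  L_1(n) = (n + 1)(n - 6) / -12
  L_2(n) = (n + 1)(n - 2) / 28
Then h(n) = 2·L_0(n) + 35·L_1(n) + 219·L_2(n).
Expanding and collecting terms gives h(n) = 5n² + 6n + 3.
Evaluating at n = 4: h(4) = 107.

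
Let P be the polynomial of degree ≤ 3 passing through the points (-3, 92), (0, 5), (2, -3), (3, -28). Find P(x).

P(x) = -2x^3 + 3x^2 - 2x + 5

Write P(x) = ax^3 + bx^2 + cx + d. Substituting each data point gives a linear system:
  -27a + 9b - 3c + d = 92
  d = 5
  8a + 4b + 2c + d = -3
  27a + 9b + 3c + d = -28
Solving the system yields a = -2, b = 3, c = -2, d = 5.
So P(x) = -2x³ + 3x² - 2x + 5.
Check: P(2) = -3. ✓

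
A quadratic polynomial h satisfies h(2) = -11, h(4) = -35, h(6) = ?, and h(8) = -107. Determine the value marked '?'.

On equispaced nodes a degree-2 polynomial has vanishing third forward difference, so
  - h(2) + 3·h(4) - 3·h(6) + h(8) = 0.
Substituting the known values and solving for h(6):
  -3·h(6) = 201
  h(6) = -67.

-67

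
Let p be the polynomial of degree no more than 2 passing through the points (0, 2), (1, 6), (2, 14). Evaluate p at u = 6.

Write p(u) = au^2 + bu + c. Substituting each data point gives a linear system:
  c = 2
  a + b + c = 6
  4a + 2b + c = 14
Solving the system yields a = 2, b = 2, c = 2.
So p(u) = 2u^2 + 2u + 2.
Then p(6) = 86.

86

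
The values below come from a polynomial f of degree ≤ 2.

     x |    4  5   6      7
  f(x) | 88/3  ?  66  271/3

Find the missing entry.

On equispaced nodes a degree-2 polynomial has vanishing third forward difference, so
  - f(4) + 3·f(5) - 3·f(6) + f(7) = 0.
Substituting the known values and solving for f(5):
  3·f(5) = 137
  f(5) = 137/3.

137/3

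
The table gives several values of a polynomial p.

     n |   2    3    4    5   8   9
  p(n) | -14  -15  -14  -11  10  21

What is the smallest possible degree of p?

2

Divided differences on the nodes 2, 3, 4, 5, 8, 9:
  order 0: -14  -15  -14  -11  10  21
  order 1: -1  1  3  7  11
  order 2: 1  1  1  1
  order 3: 0  0  0
  order 4: 0  0
  order 5: 0
The order-2 divided differences are all 1 (nonzero) and every higher order vanishes, so the data lies on a polynomial of degree exactly 2.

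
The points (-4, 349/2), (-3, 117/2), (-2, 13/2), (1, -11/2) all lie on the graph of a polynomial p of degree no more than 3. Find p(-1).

-11/2

Using the Lagrange interpolation formula with nodes -4, -3, -2, 1:
  L_0(n) = (n + 3)(n + 2)(n - 1) / -10
  L_1(n) = (n + 4)(n + 2)(n - 1) / 4
  L_2(n) = (n + 4)(n + 3)(n - 1) / -6
  L_3(n) = (n + 4)(n + 3)(n + 2) / 60
Then p(n) = 349/2·L_0(n) + 117/2·L_1(n) + 13/2·L_2(n) - 11/2·L_3(n).
Expanding and collecting terms gives p(n) = -4n³ - 4n² + 4n - 3/2.
Evaluating at n = -1: p(-1) = -11/2.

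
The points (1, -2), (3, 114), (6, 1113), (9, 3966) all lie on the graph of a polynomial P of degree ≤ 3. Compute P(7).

Write P(n) = an^3 + bn^2 + cn + d. Substituting each data point gives a linear system:
  a + b + c + d = -2
  27a + 9b + 3c + d = 114
  216a + 36b + 6c + d = 1113
  729a + 81b + 9c + d = 3966
Solving the system yields a = 6, b = -5, c = 0, d = -3.
So P(n) = 6n^3 - 5n^2 - 3.
Then P(7) = 1810.

1810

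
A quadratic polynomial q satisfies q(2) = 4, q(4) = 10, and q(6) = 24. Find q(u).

Write q(u) = au^2 + bu + c. Substituting each data point gives a linear system:
  4a + 2b + c = 4
  16a + 4b + c = 10
  36a + 6b + c = 24
Solving the system yields a = 1, b = -3, c = 6.
So q(u) = u^2 - 3u + 6.
Check: q(2) = 4. ✓

q(u) = u^2 - 3u + 6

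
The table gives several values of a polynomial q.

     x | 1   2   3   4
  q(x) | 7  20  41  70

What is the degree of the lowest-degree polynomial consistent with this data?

2

Forward differences of the values at x = 1, 2, 3, 4:
  q  : 7  20  41  70
  Δ  : 13  21  29
  Δ^2: 8  8
  Δ^3: 0
The second differences are constant (8) and nonzero, while all higher differences vanish, so the minimal degree is 2.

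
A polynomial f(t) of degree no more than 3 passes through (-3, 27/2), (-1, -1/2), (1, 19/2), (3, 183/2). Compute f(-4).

Forward differences of the values at t = -3, -1, 1, 3:
  f  : 27/2  -1/2  19/2  183/2
  Δ  : -14  10  82
  Δ^2: 24  72
  Δ^3: 48
The third differences are constant, confirming degree 3.
Interpolating (Newton forward form) and evaluating at t = -4 gives f(-4) = 29/2.

29/2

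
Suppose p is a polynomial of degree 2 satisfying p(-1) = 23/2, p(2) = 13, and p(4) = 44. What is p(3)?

51/2

Write p(s) = as^2 + bs + c. Substituting each data point gives a linear system:
  a - b + c = 23/2
  4a + 2b + c = 13
  16a + 4b + c = 44
Solving the system yields a = 3, b = -5/2, c = 6.
So p(s) = 3s^2 - (5/2)s + 6.
Then p(3) = 51/2.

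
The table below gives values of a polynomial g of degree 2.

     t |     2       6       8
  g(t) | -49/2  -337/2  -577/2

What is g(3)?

-97/2

Write g(t) = at^2 + bt + c. Substituting each data point gives a linear system:
  4a + 2b + c = -49/2
  36a + 6b + c = -337/2
  64a + 8b + c = -577/2
Solving the system yields a = -4, b = -4, c = -1/2.
So g(t) = -4t^2 - 4t - 1/2.
Then g(3) = -97/2.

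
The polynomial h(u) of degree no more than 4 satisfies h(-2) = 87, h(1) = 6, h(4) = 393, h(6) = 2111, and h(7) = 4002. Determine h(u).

Using the Lagrange interpolation formula with nodes -2, 1, 4, 6, 7:
  L_0(u) = (u - 1)(u - 4)(u - 6)(u - 7) / 1296
  L_1(u) = (u + 2)(u - 4)(u - 6)(u - 7) / -270
  L_2(u) = (u + 2)(u - 1)(u - 6)(u - 7) / 108
  L_3(u) = (u + 2)(u - 1)(u - 4)(u - 7) / -80
  L_4(u) = (u + 2)(u - 1)(u - 4)(u - 6) / 162
Then h(u) = 87·L_0(u) + 6·L_1(u) + 393·L_2(u) + 2111·L_3(u) + 4002·L_4(u).
Expanding and collecting terms gives h(u) = 2u^4 - 3u^3 + 5u^2 - 3u + 5.
Check: h(4) = 393. ✓

h(u) = 2u^4 - 3u^3 + 5u^2 - 3u + 5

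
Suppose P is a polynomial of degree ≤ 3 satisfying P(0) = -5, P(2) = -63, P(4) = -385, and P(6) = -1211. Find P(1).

Using the Lagrange interpolation formula with nodes 0, 2, 4, 6:
  L_0(x) = (x - 2)(x - 4)(x - 6) / -48
  L_1(x) = x(x - 4)(x - 6) / 16
  L_2(x) = x(x - 2)(x - 6) / -16
  L_3(x) = x(x - 2)(x - 4) / 48
Then P(x) = -5·L_0(x) - 63·L_1(x) - 385·L_2(x) - 1211·L_3(x).
Expanding and collecting terms gives P(x) = -5x^3 - 3x^2 - 3x - 5.
Evaluating at x = 1: P(1) = -16.

-16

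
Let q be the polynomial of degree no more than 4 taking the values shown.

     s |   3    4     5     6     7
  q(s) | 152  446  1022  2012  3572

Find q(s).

Write q(s) = as^4 + bs^3 + cs^2 + ds + e. Substituting each data point gives a linear system:
  81a + 27b + 9c + 3d + e = 152
  256a + 64b + 16c + 4d + e = 446
  625a + 125b + 25c + 5d + e = 1022
  1296a + 216b + 36c + 6d + e = 2012
  2401a + 343b + 49c + 7d + e = 3572
Solving the system yields a = 1, b = 4, c = -4, d = -1, e = 2.
So q(s) = s^4 + 4s^3 - 4s^2 - s + 2.
Check: q(3) = 152. ✓

q(s) = s^4 + 4s^3 - 4s^2 - s + 2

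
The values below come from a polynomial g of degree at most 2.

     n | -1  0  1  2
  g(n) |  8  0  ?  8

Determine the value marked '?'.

On equispaced nodes a degree-2 polynomial has vanishing third forward difference, so
  - g(-1) + 3·g(0) - 3·g(1) + g(2) = 0.
Substituting the known values and solving for g(1):
  -3·g(1) = 0
  g(1) = 0.

0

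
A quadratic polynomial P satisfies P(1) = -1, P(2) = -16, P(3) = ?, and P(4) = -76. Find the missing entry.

-41

The 3 known points determine the degree-2 polynomial uniquely.
Write P(u) = au^2 + bu + c. Substituting each data point gives a linear system:
  a + b + c = -1
  4a + 2b + c = -16
  16a + 4b + c = -76
Solving the system yields a = -5, b = 0, c = 4.
So P(u) = -5u^2 + 4.
Then P(3) = -41.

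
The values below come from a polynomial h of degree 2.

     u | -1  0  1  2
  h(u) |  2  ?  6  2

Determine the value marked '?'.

The 3 known points determine the degree-2 polynomial uniquely.
Write h(u) = au^2 + bu + c. Substituting each data point gives a linear system:
  a - b + c = 2
  a + b + c = 6
  4a + 2b + c = 2
Solving the system yields a = -2, b = 2, c = 6.
So h(u) = -2u^2 + 2u + 6.
Then h(0) = 6.

6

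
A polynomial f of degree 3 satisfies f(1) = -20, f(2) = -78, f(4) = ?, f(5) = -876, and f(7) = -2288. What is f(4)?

The 4 known points determine the degree-3 polynomial uniquely.
Write f(t) = at^3 + bt^2 + ct + d. Substituting each data point gives a linear system:
  a + b + c + d = -20
  8a + 4b + 2c + d = -78
  125a + 25b + 5c + d = -876
  343a + 49b + 7c + d = -2288
Solving the system yields a = -6, b = -4, c = -4, d = -6.
So f(t) = -6t^3 - 4t^2 - 4t - 6.
Then f(4) = -470.

-470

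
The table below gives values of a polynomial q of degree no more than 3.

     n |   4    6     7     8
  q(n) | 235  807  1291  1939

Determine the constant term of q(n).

Write q(n) = an^3 + bn^2 + cn + d. Substituting each data point gives a linear system:
  64a + 16b + 4c + d = 235
  216a + 36b + 6c + d = 807
  343a + 49b + 7c + d = 1291
  512a + 64b + 8c + d = 1939
Solving the system yields a = 4, b = -2, c = 2, d = 3.
So q(n) = 4n³ - 2n² + 2n + 3.
The constant term is 3.

3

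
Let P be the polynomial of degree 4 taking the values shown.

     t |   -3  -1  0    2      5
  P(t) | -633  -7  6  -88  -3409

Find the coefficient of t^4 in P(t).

Write P(t) = at^4 + bt^3 + ct^2 + dt + e. Substituting each data point gives a linear system:
  81a - 27b + 9c - 3d + e = -633
  a - b + c - d + e = -7
  e = 6
  16a + 8b + 4c + 2d + e = -88
  625a + 125b + 25c + 5d + e = -3409
Solving the system yields a = -6, b = 4, c = -6, d = -3, e = 6.
So P(t) = -6t^4 + 4t^3 - 6t^2 - 3t + 6.
The leading coefficient is -6.

-6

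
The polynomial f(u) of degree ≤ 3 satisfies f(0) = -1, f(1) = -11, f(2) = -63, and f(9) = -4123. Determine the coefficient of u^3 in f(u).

Write f(u) = au^3 + bu^2 + cu + d. Substituting each data point gives a linear system:
  d = -1
  a + b + c + d = -11
  8a + 4b + 2c + d = -63
  729a + 81b + 9c + d = -4123
Solving the system yields a = -5, b = -6, c = 1, d = -1.
So f(u) = -5u^3 - 6u^2 + u - 1.
The leading coefficient is -5.

-5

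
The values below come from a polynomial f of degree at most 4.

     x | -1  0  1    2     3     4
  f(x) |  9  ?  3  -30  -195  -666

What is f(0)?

The 5 known points determine the degree-4 polynomial uniquely.
Write f(x) = ax^4 + bx^3 + cx^2 + dx + e. Substituting each data point gives a linear system:
  a - b + c - d + e = 9
  a + b + c + d + e = 3
  16a + 8b + 4c + 2d + e = -30
  81a + 27b + 9c + 3d + e = -195
  256a + 64b + 16c + 4d + e = -666
Solving the system yields a = -3, b = 1, c = 3, d = -4, e = 6.
So f(x) = -3x^4 + x^3 + 3x^2 - 4x + 6.
Then f(0) = 6.

6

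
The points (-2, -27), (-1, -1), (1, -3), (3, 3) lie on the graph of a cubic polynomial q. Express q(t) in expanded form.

Write q(t) = at^3 + bt^2 + ct + d. Substituting each data point gives a linear system:
  -8a + 4b - 2c + d = -27
  -a + b - c + d = -1
  a + b + c + d = -3
  27a + 9b + 3c + d = 3
Solving the system yields a = 2, b = -5, c = -3, d = 3.
So q(t) = 2t³ - 5t² - 3t + 3.
Check: q(-2) = -27. ✓

q(t) = 2t^3 - 5t^2 - 3t + 3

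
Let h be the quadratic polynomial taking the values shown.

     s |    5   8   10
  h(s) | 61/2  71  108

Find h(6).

Write h(s) = as^2 + bs + c. Substituting each data point gives a linear system:
  25a + 5b + c = 61/2
  64a + 8b + c = 71
  100a + 10b + c = 108
Solving the system yields a = 1, b = 1/2, c = 3.
So h(s) = s² + (1/2)s + 3.
Then h(6) = 42.

42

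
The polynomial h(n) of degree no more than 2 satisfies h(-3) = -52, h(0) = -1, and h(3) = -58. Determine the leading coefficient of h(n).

Write h(n) = an^2 + bn + c. Substituting each data point gives a linear system:
  9a - 3b + c = -52
  c = -1
  9a + 3b + c = -58
Solving the system yields a = -6, b = -1, c = -1.
So h(n) = -6n^2 - n - 1.
The leading coefficient is -6.

-6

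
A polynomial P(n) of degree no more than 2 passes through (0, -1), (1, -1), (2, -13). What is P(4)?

Write P(n) = an^2 + bn + c. Substituting each data point gives a linear system:
  c = -1
  a + b + c = -1
  4a + 2b + c = -13
Solving the system yields a = -6, b = 6, c = -1.
So P(n) = -6n² + 6n - 1.
Then P(4) = -73.

-73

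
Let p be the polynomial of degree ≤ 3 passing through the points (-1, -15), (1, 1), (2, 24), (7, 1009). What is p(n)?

p(n) = 3n^3 - n^2 + 5n - 6

Write p(n) = an^3 + bn^2 + cn + d. Substituting each data point gives a linear system:
  -a + b - c + d = -15
  a + b + c + d = 1
  8a + 4b + 2c + d = 24
  343a + 49b + 7c + d = 1009
Solving the system yields a = 3, b = -1, c = 5, d = -6.
So p(n) = 3n^3 - n^2 + 5n - 6.
Check: p(1) = 1. ✓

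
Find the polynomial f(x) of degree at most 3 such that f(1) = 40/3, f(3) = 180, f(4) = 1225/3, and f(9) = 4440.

Using the Lagrange interpolation formula with nodes 1, 3, 4, 9:
  L_0(x) = (x - 3)(x - 4)(x - 9) / -48
  L_1(x) = (x - 1)(x - 4)(x - 9) / 12
  L_2(x) = (x - 1)(x - 3)(x - 9) / -15
  L_3(x) = (x - 1)(x - 3)(x - 4) / 240
Then f(x) = 40/3·L_0(x) + 180·L_1(x) + 1225/3·L_2(x) + 4440·L_3(x).
Expanding and collecting terms gives f(x) = 6x^3 + (1/3)x^2 + 4x + 3.
Check: f(9) = 4440. ✓

f(x) = 6x^3 + (1/3)x^2 + 4x + 3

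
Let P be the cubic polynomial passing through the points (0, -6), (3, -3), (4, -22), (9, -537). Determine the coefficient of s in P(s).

4

Write P(s) = as^3 + bs^2 + cs + d. Substituting each data point gives a linear system:
  d = -6
  27a + 9b + 3c + d = -3
  64a + 16b + 4c + d = -22
  729a + 81b + 9c + d = -537
Solving the system yields a = -1, b = 2, c = 4, d = -6.
So P(s) = -s³ + 2s² + 4s - 6.
The coefficient of s is 4.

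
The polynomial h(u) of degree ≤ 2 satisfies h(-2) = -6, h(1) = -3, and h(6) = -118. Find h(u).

h(u) = -3u^2 - 2u + 2

Write h(u) = au^2 + bu + c. Substituting each data point gives a linear system:
  4a - 2b + c = -6
  a + b + c = -3
  36a + 6b + c = -118
Solving the system yields a = -3, b = -2, c = 2.
So h(u) = -3u^2 - 2u + 2.
Check: h(6) = -118. ✓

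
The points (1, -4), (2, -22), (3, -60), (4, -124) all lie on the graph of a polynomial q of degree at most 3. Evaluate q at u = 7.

Forward differences of the values at u = 1, 2, 3, 4:
  q  : -4  -22  -60  -124
  Δ  : -18  -38  -64
  Δ^2: -20  -26
  Δ^3: -6
The third differences are constant, confirming degree 3.
Interpolating (Newton forward form) and evaluating at u = 7 gives q(7) = -532.

-532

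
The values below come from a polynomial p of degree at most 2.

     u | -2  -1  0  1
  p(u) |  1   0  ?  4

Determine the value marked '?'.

On equispaced nodes a degree-2 polynomial has vanishing third forward difference, so
  - p(-2) + 3·p(-1) - 3·p(0) + p(1) = 0.
Substituting the known values and solving for p(0):
  -3·p(0) = -3
  p(0) = 1.

1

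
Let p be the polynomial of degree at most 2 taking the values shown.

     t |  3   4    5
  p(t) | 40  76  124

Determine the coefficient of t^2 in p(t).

Write p(t) = at^2 + bt + c. Substituting each data point gives a linear system:
  9a + 3b + c = 40
  16a + 4b + c = 76
  25a + 5b + c = 124
Solving the system yields a = 6, b = -6, c = 4.
So p(t) = 6t^2 - 6t + 4.
The leading coefficient is 6.

6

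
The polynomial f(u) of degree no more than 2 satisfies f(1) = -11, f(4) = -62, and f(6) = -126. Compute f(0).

Write f(u) = au^2 + bu + c. Substituting each data point gives a linear system:
  a + b + c = -11
  16a + 4b + c = -62
  36a + 6b + c = -126
Solving the system yields a = -3, b = -2, c = -6.
So f(u) = -3u² - 2u - 6.
Then f(0) = -6.

-6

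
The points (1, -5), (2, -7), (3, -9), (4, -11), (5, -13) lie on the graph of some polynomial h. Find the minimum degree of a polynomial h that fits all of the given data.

1

Forward differences of the values at s = 1, 2, 3, 4, 5:
  h  : -5  -7  -9  -11  -13
  Δ  : -2  -2  -2  -2
  Δ^2: 0  0  0
  Δ^3: 0  0
  Δ^4: 0
The first differences are constant (-2) and nonzero, while all higher differences vanish, so the minimal degree is 1.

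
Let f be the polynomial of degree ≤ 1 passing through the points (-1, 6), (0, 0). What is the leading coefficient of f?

Write f(s) = as + b. Substituting each data point gives a linear system:
  -a + b = 6
  b = 0
Solving the system yields a = -6, b = 0.
So f(s) = -6s.
The leading coefficient is -6.

-6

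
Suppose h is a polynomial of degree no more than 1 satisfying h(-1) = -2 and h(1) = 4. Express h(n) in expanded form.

Write h(n) = an + b. Substituting each data point gives a linear system:
  -a + b = -2
  a + b = 4
Solving the system yields a = 3, b = 1.
So h(n) = 3n + 1.
Check: h(1) = 4. ✓

h(n) = 3n + 1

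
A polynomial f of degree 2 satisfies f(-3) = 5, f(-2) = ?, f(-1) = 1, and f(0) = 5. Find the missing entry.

The 3 known points determine the degree-2 polynomial uniquely.
Write f(t) = at^2 + bt + c. Substituting each data point gives a linear system:
  9a - 3b + c = 5
  a - b + c = 1
  c = 5
Solving the system yields a = 2, b = 6, c = 5.
So f(t) = 2t² + 6t + 5.
Then f(-2) = 1.

1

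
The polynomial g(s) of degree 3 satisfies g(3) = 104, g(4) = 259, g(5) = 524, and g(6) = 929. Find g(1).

4

Forward differences of the values at s = 3, 4, 5, 6:
  g  : 104  259  524  929
  Δ  : 155  265  405
  Δ^2: 110  140
  Δ^3: 30
The third differences are constant, confirming degree 3.
Interpolating (Newton forward form) and evaluating at s = 1 gives g(1) = 4.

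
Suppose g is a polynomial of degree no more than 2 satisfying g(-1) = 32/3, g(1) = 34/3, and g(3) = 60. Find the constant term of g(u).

Write g(u) = au^2 + bu + c. Substituting each data point gives a linear system:
  a - b + c = 32/3
  a + b + c = 34/3
  9a + 3b + c = 60
Solving the system yields a = 6, b = 1/3, c = 5.
So g(u) = 6u^2 + (1/3)u + 5.
The constant term is 5.

5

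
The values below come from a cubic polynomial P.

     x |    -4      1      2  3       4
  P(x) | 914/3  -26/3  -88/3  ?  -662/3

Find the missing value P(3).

-92

The 4 known points determine the degree-3 polynomial uniquely.
Write P(x) = ax^3 + bx^2 + cx + d. Substituting each data point gives a linear system:
  -64a + 16b - 4c + d = 914/3
  a + b + c + d = -26/3
  8a + 4b + 2c + d = -88/3
  64a + 16b + 4c + d = -662/3
Solving the system yields a = -4, b = 3, c = -5/3, d = -6.
So P(x) = -4x^3 + 3x^2 - (5/3)x - 6.
Then P(3) = -92.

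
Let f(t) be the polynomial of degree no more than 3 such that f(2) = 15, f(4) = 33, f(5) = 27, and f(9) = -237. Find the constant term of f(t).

Write f(t) = at^3 + bt^2 + ct + d. Substituting each data point gives a linear system:
  8a + 4b + 2c + d = 15
  64a + 16b + 4c + d = 33
  125a + 25b + 5c + d = 27
  729a + 81b + 9c + d = -237
Solving the system yields a = -1, b = 6, c = 1, d = -3.
So f(t) = -t^3 + 6t^2 + t - 3.
The constant term is -3.

-3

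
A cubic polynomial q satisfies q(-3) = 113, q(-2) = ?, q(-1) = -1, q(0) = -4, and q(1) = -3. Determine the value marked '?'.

30

The 4 known points determine the degree-3 polynomial uniquely.
Write q(u) = au^3 + bu^2 + cu + d. Substituting each data point gives a linear system:
  -27a + 9b - 3c + d = 113
  -a + b - c + d = -1
  d = -4
  a + b + c + d = -3
Solving the system yields a = -4, b = 2, c = 3, d = -4.
So q(u) = -4u³ + 2u² + 3u - 4.
Then q(-2) = 30.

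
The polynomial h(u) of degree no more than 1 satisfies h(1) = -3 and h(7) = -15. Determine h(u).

Write h(u) = au + b. Substituting each data point gives a linear system:
  a + b = -3
  7a + b = -15
Solving the system yields a = -2, b = -1.
So h(u) = -2u - 1.
Check: h(7) = -15. ✓

h(u) = -2u - 1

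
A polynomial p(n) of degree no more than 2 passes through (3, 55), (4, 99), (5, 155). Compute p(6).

Using the Lagrange interpolation formula with nodes 3, 4, 5:
  L_0(n) = (n - 4)(n - 5) / 2
  L_1(n) = (n - 3)(n - 5) / -1
  L_2(n) = (n - 3)(n - 4) / 2
Then p(n) = 55·L_0(n) + 99·L_1(n) + 155·L_2(n).
Expanding and collecting terms gives p(n) = 6n² + 2n - 5.
Evaluating at n = 6: p(6) = 223.

223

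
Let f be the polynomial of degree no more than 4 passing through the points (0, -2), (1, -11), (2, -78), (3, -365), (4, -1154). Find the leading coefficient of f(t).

-5

Write f(t) = at^4 + bt^3 + ct^2 + dt + e. Substituting each data point gives a linear system:
  e = -2
  a + b + c + d + e = -11
  16a + 8b + 4c + 2d + e = -78
  81a + 27b + 9c + 3d + e = -365
  256a + 64b + 16c + 4d + e = -1154
Solving the system yields a = -5, b = 3, c = -3, d = -4, e = -2.
So f(t) = -5t^4 + 3t^3 - 3t^2 - 4t - 2.
The leading coefficient is -5.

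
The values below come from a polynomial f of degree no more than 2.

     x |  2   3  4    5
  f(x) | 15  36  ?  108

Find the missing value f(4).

67

On equispaced nodes a degree-2 polynomial has vanishing third forward difference, so
  - f(2) + 3·f(3) - 3·f(4) + f(5) = 0.
Substituting the known values and solving for f(4):
  -3·f(4) = -201
  f(4) = 67.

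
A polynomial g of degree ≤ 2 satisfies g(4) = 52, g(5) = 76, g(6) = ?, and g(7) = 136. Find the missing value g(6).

104

The 3 known points determine the degree-2 polynomial uniquely.
Write g(n) = an^2 + bn + c. Substituting each data point gives a linear system:
  16a + 4b + c = 52
  25a + 5b + c = 76
  49a + 7b + c = 136
Solving the system yields a = 2, b = 6, c = -4.
So g(n) = 2n^2 + 6n - 4.
Then g(6) = 104.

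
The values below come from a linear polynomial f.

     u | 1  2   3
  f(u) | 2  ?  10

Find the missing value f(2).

The 2 known points determine the degree-1 polynomial uniquely.
Write f(u) = au + b. Substituting each data point gives a linear system:
  a + b = 2
  3a + b = 10
Solving the system yields a = 4, b = -2.
So f(u) = 4u - 2.
Then f(2) = 6.

6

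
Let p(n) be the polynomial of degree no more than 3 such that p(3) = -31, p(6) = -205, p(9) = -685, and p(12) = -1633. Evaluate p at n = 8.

-481

Write p(n) = an^3 + bn^2 + cn + d. Substituting each data point gives a linear system:
  27a + 9b + 3c + d = -31
  216a + 36b + 6c + d = -205
  729a + 81b + 9c + d = -685
  1728a + 144b + 12c + d = -1633
Solving the system yields a = -1, b = 1, c = -4, d = -1.
So p(n) = -n^3 + n^2 - 4n - 1.
Then p(8) = -481.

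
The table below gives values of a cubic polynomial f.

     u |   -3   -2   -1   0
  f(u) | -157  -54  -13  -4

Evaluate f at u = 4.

312

Forward differences of the values at u = -3, -2, -1, 0:
  f  : -157  -54  -13  -4
  Δ  : 103  41  9
  Δ^2: -62  -32
  Δ^3: 30
The third differences are constant, confirming degree 3.
Interpolating (Newton forward form) and evaluating at u = 4 gives f(4) = 312.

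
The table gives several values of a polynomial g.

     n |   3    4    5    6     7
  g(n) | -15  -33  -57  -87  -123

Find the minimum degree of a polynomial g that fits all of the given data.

2

Forward differences of the values at n = 3, 4, 5, 6, 7:
  g  : -15  -33  -57  -87  -123
  Δ  : -18  -24  -30  -36
  Δ^2: -6  -6  -6
  Δ^3: 0  0
  Δ^4: 0
The second differences are constant (-6) and nonzero, while all higher differences vanish, so the minimal degree is 2.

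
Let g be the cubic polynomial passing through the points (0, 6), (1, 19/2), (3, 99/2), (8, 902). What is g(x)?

Write g(x) = ax^3 + bx^2 + cx + d. Substituting each data point gives a linear system:
  d = 6
  a + b + c + d = 19/2
  27a + 9b + 3c + d = 99/2
  512a + 64b + 8c + d = 902
Solving the system yields a = 2, b = -5/2, c = 4, d = 6.
So g(x) = 2x³ - (5/2)x² + 4x + 6.
Check: g(3) = 99/2. ✓

g(x) = 2x^3 - (5/2)x^2 + 4x + 6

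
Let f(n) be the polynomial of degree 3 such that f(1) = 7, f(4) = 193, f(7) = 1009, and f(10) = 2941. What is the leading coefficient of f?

3

Write f(n) = an^3 + bn^2 + cn + d. Substituting each data point gives a linear system:
  a + b + c + d = 7
  64a + 16b + 4c + d = 193
  343a + 49b + 7c + d = 1009
  1000a + 100b + 10c + d = 2941
Solving the system yields a = 3, b = -1, c = 4, d = 1.
So f(n) = 3n^3 - n^2 + 4n + 1.
The leading coefficient is 3.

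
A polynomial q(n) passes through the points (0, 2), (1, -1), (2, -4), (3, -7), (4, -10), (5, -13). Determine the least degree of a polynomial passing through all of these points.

Forward differences of the values at n = 0, 1, 2, 3, 4, 5:
  q  : 2  -1  -4  -7  -10  -13
  Δ  : -3  -3  -3  -3  -3
  Δ^2: 0  0  0  0
  Δ^3: 0  0  0
  Δ^4: 0  0
  Δ^5: 0
The first differences are constant (-3) and nonzero, while all higher differences vanish, so the minimal degree is 1.

1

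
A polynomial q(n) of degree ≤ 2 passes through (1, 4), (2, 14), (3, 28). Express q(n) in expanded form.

Write q(n) = an^2 + bn + c. Substituting each data point gives a linear system:
  a + b + c = 4
  4a + 2b + c = 14
  9a + 3b + c = 28
Solving the system yields a = 2, b = 4, c = -2.
So q(n) = 2n² + 4n - 2.
Check: q(3) = 28. ✓

q(n) = 2n^2 + 4n - 2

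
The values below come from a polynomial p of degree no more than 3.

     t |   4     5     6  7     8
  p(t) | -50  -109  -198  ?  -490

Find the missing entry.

-323

On equispaced nodes a degree-3 polynomial has vanishing fourth forward difference, so
  p(4) - 4·p(5) + 6·p(6) - 4·p(7) + p(8) = 0.
Substituting the known values and solving for p(7):
  -4·p(7) = 1292
  p(7) = -323.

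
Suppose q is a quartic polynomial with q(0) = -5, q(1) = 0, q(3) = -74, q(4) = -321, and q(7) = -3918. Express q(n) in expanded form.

q(n) = -2n^4 + 2n^3 + 4n^2 + n - 5

Write q(n) = an^4 + bn^3 + cn^2 + dn + e. Substituting each data point gives a linear system:
  e = -5
  a + b + c + d + e = 0
  81a + 27b + 9c + 3d + e = -74
  256a + 64b + 16c + 4d + e = -321
  2401a + 343b + 49c + 7d + e = -3918
Solving the system yields a = -2, b = 2, c = 4, d = 1, e = -5.
So q(n) = -2n⁴ + 2n³ + 4n² + n - 5.
Check: q(7) = -3918. ✓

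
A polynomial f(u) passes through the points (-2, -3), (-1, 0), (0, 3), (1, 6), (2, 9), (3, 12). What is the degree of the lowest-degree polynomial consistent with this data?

Forward differences of the values at u = -2, -1, 0, 1, 2, 3:
  f  : -3  0  3  6  9  12
  Δ  : 3  3  3  3  3
  Δ^2: 0  0  0  0
  Δ^3: 0  0  0
  Δ^4: 0  0
  Δ^5: 0
The first differences are constant (3) and nonzero, while all higher differences vanish, so the minimal degree is 1.

1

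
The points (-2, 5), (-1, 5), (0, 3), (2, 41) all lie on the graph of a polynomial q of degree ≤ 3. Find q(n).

Write q(n) = an^3 + bn^2 + cn + d. Substituting each data point gives a linear system:
  -8a + 4b - 2c + d = 5
  -a + b - c + d = 5
  d = 3
  8a + 4b + 2c + d = 41
Solving the system yields a = 2, b = 5, c = 1, d = 3.
So q(n) = 2n^3 + 5n^2 + n + 3.
Check: q(-1) = 5. ✓

q(n) = 2n^3 + 5n^2 + n + 3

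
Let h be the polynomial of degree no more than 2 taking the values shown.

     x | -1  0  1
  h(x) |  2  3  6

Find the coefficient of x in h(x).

Write h(x) = ax^2 + bx + c. Substituting each data point gives a linear system:
  a - b + c = 2
  c = 3
  a + b + c = 6
Solving the system yields a = 1, b = 2, c = 3.
So h(x) = x^2 + 2x + 3.
The coefficient of x is 2.

2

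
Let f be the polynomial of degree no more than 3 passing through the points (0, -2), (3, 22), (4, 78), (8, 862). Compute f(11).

2374

Write f(n) = an^3 + bn^2 + cn + d. Substituting each data point gives a linear system:
  d = -2
  27a + 9b + 3c + d = 22
  64a + 16b + 4c + d = 78
  512a + 64b + 8c + d = 862
Solving the system yields a = 2, b = -2, c = -4, d = -2.
So f(n) = 2n³ - 2n² - 4n - 2.
Then f(11) = 2374.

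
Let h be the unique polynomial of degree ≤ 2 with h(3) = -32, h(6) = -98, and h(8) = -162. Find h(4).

Using the Lagrange interpolation formula with nodes 3, 6, 8:
  L_0(t) = (t - 6)(t - 8) / 15
  L_1(t) = (t - 3)(t - 8) / -6
  L_2(t) = (t - 3)(t - 6) / 10
Then h(t) = -32·L_0(t) - 98·L_1(t) - 162·L_2(t).
Expanding and collecting terms gives h(t) = -2t^2 - 4t - 2.
Evaluating at t = 4: h(4) = -50.

-50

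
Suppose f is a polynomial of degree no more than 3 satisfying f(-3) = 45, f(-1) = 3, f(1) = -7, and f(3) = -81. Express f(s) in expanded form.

f(s) = -2s^3 - 2s^2 - 3s

Write f(s) = as^3 + bs^2 + cs + d. Substituting each data point gives a linear system:
  -27a + 9b - 3c + d = 45
  -a + b - c + d = 3
  a + b + c + d = -7
  27a + 9b + 3c + d = -81
Solving the system yields a = -2, b = -2, c = -3, d = 0.
So f(s) = -2s^3 - 2s^2 - 3s.
Check: f(3) = -81. ✓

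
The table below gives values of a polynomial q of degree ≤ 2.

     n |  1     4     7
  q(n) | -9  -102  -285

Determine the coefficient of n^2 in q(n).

Write q(n) = an^2 + bn + c. Substituting each data point gives a linear system:
  a + b + c = -9
  16a + 4b + c = -102
  49a + 7b + c = -285
Solving the system yields a = -5, b = -6, c = 2.
So q(n) = -5n^2 - 6n + 2.
The leading coefficient is -5.

-5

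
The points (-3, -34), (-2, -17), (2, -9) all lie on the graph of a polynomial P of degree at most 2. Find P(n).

Write P(n) = an^2 + bn + c. Substituting each data point gives a linear system:
  9a - 3b + c = -34
  4a - 2b + c = -17
  4a + 2b + c = -9
Solving the system yields a = -3, b = 2, c = -1.
So P(n) = -3n^2 + 2n - 1.
Check: P(2) = -9. ✓

P(n) = -3n^2 + 2n - 1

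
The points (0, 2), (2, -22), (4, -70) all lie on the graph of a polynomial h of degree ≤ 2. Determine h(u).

Write h(u) = au^2 + bu + c. Substituting each data point gives a linear system:
  c = 2
  4a + 2b + c = -22
  16a + 4b + c = -70
Solving the system yields a = -3, b = -6, c = 2.
So h(u) = -3u^2 - 6u + 2.
Check: h(4) = -70. ✓

h(u) = -3u^2 - 6u + 2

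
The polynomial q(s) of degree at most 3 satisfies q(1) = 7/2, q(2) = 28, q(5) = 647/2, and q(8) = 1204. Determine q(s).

q(s) = 2s^3 + (5/2)s^2 + 3s - 4

Write q(s) = as^3 + bs^2 + cs + d. Substituting each data point gives a linear system:
  a + b + c + d = 7/2
  8a + 4b + 2c + d = 28
  125a + 25b + 5c + d = 647/2
  512a + 64b + 8c + d = 1204
Solving the system yields a = 2, b = 5/2, c = 3, d = -4.
So q(s) = 2s^3 + (5/2)s^2 + 3s - 4.
Check: q(5) = 647/2. ✓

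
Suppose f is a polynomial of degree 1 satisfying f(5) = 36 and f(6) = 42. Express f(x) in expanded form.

f(x) = 6x + 6

Write f(x) = ax + b. Substituting each data point gives a linear system:
  5a + b = 36
  6a + b = 42
Solving the system yields a = 6, b = 6.
So f(x) = 6x + 6.
Check: f(6) = 42. ✓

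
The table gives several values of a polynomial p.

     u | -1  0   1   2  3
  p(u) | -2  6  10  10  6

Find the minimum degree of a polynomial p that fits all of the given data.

2

Forward differences of the values at u = -1, 0, 1, 2, 3:
  p  : -2  6  10  10  6
  Δ  : 8  4  0  -4
  Δ^2: -4  -4  -4
  Δ^3: 0  0
  Δ^4: 0
The second differences are constant (-4) and nonzero, while all higher differences vanish, so the minimal degree is 2.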